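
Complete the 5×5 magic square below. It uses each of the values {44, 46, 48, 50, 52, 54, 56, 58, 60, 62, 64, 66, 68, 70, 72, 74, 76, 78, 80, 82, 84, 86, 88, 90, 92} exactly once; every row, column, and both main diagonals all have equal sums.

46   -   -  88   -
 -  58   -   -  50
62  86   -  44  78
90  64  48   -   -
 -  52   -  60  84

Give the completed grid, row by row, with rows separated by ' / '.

The 25 entries sum to 1700, so each line sums to 1700/5 = 340.
Row 3: 62 + 86 + 44 + 78 + ? = 340, so (3,3) = 70.
From column 2, 340 − (58 + 86 + 64 + 52) gives (1,2) = 80.
Main diagonal needs 340; the known cells sum to 258, so (4,4) = 82.
The remaining cell in row 4 is (4,5) = 340 − 284 = 56.
From column 4, 340 − (88 + 44 + 82 + 60) gives (2,4) = 66.
From column 5, 340 − (50 + 78 + 56 + 84) gives (1,5) = 72.
From anti-diagonal, 340 − (72 + 66 + 70 + 64) gives (5,1) = 68.
Row 1 must total 340; the given cells sum to 286, so (1,3) = 54.
Row 5 needs 340; the known cells sum to 264, so (5,3) = 76.
Column 1: 46 + 62 + 90 + 68 + ? = 340, so (2,1) = 74.
Column 3 needs 340; the known cells sum to 248, so (2,3) = 92.

46 80 54 88 72 / 74 58 92 66 50 / 62 86 70 44 78 / 90 64 48 82 56 / 68 52 76 60 84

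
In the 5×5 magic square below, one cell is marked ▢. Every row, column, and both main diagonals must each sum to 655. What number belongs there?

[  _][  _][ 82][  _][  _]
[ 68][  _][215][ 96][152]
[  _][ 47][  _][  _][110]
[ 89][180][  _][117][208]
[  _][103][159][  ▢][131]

Using row 2: 68 + 215 + 96 + 152 + ? → (2,2) = 655 − 531 = 124.
Row 4: 89 + 180 + 117 + 208 + ? = 655, so (4,3) = 61.
Column 2 must total 655; the given cells sum to 454, so (1,2) = 201.
Column 3: 82 + 215 + 61 + 159 + ? = 655, so (3,3) = 138.
Column 5 must total 655; the given cells sum to 601, so (1,5) = 54.
Main diagonal must total 655; the given cells sum to 510, so (1,1) = 145.
Anti-diagonal must total 655; the given cells sum to 468, so (5,1) = 187.
From row 1, 655 − (145 + 201 + 82 + 54) gives (1,4) = 173.
The remaining cell in row 5 is (5,4) = 655 − 580 = 75.

75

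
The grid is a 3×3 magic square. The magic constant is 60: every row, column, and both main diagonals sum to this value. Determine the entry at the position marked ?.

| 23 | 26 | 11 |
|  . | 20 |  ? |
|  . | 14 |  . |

The remaining cell in main diagonal is (3,3) = 60 − 43 = 17.
Anti-diagonal needs 60; the known cells sum to 31, so (3,1) = 29.
Column 1 must total 60; the given cells sum to 52, so (2,1) = 8.
From column 3, 60 − (11 + 17) gives (2,3) = 32.

32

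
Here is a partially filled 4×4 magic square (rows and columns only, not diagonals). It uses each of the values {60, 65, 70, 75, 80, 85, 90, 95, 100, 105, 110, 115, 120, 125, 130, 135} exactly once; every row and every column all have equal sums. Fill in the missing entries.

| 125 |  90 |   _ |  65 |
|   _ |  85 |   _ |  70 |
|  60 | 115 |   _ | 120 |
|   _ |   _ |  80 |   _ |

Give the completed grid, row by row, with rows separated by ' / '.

The 16 entries sum to 1560, so each line sums to 1560/4 = 390.
From row 1, 390 − (125 + 90 + 65) gives (1,3) = 110.
Using row 3: 60 + 115 + 120 + ? → (3,3) = 390 − 295 = 95.
Column 2 must total 390; the given cells sum to 290, so (4,2) = 100.
Column 3 must total 390; the given cells sum to 285, so (2,3) = 105.
The remaining cell in column 4 is (4,4) = 390 − 255 = 135.
From row 2, 390 − (85 + 105 + 70) gives (2,1) = 130.
Using row 4: 100 + 80 + 135 + ? → (4,1) = 390 − 315 = 75.

125 90 110 65 / 130 85 105 70 / 60 115 95 120 / 75 100 80 135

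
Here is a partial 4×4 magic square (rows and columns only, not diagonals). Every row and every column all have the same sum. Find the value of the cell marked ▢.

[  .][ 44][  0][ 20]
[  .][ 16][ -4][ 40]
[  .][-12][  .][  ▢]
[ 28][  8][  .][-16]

Column 2 is complete and sums to 56; that is the magic constant.
Row 1: 44 + 0 + 20 + ? = 56, so (1,1) = -8.
Row 2 needs 56; the known cells sum to 52, so (2,1) = 4.
Row 4 must total 56; the given cells sum to 20, so (4,3) = 36.
Column 1 needs 56; the known cells sum to 24, so (3,1) = 32.
Column 3 needs 56; the known cells sum to 32, so (3,3) = 24.
The remaining cell in column 4 is (3,4) = 56 − 44 = 12.

12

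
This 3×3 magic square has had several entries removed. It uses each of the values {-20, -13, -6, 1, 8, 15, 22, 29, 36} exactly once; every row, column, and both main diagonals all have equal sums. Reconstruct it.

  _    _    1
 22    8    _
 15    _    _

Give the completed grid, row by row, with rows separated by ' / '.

-13 36 1 / 22 8 -6 / 15 -20 29

The 9 entries sum to 72, so each line sums to 72/3 = 24.
Row 2 needs 24; the known cells sum to 30, so (2,3) = -6.
Column 1 must total 24; the given cells sum to 37, so (1,1) = -13.
Using column 3: 1 + (-6) + ? → (3,3) = 24 − (-5) = 29.
The remaining cell in row 1 is (1,2) = 24 − (-12) = 36.
Row 3 needs 24; the known cells sum to 44, so (3,2) = -20.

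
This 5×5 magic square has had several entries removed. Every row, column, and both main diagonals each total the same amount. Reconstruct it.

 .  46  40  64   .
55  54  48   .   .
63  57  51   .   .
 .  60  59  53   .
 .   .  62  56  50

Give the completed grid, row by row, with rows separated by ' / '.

52 46 40 64 58 / 55 54 48 42 61 / 63 57 51 45 44 / 41 60 59 53 47 / 49 43 62 56 50

Column 3 is already complete: 40 + 48 + 51 + 59 + 62 = 260, so that is the magic constant.
Column 2 must total 260; the given cells sum to 217, so (5,2) = 43.
Main diagonal: 54 + 51 + 53 + 50 + ? = 260, so (1,1) = 52.
From row 1, 260 − (52 + 46 + 40 + 64) gives (1,5) = 58.
From row 5, 260 − (43 + 62 + 56 + 50) gives (5,1) = 49.
Column 1 must total 260; the given cells sum to 219, so (4,1) = 41.
Using anti-diagonal: 58 + 51 + 60 + 49 + ? → (2,4) = 260 − 218 = 42.
The remaining cell in row 2 is (2,5) = 260 − 199 = 61.
Row 4 must total 260; the given cells sum to 213, so (4,5) = 47.
From column 4, 260 − (64 + 42 + 53 + 56) gives (3,4) = 45.
Column 5 must total 260; the given cells sum to 216, so (3,5) = 44.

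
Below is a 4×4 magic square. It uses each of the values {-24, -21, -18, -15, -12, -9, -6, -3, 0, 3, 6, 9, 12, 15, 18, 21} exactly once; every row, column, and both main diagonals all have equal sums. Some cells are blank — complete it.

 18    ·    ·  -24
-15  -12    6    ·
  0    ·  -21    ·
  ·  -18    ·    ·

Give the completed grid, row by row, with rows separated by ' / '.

18 3 -3 -24 / -15 -12 6 15 / 0 21 -21 -6 / -9 -18 12 9

The 16 entries sum to -24, so each line sums to -24/4 = -6.
From row 2, -6 − (-15 + (-12) + 6) gives (2,4) = 15.
Column 1: 18 + (-15) + 0 + ? = -6, so (4,1) = -9.
Using main diagonal: 18 + (-12) + (-21) + ? → (4,4) = -6 − (-15) = 9.
From anti-diagonal, -6 − (-24 + 6 + (-9)) gives (3,2) = 21.
Row 3 needs -6; the known cells sum to 0, so (3,4) = -6.
From row 4, -6 − (-9 + (-18) + 9) gives (4,3) = 12.
Column 2 must total -6; the given cells sum to -9, so (1,2) = 3.
Column 3 needs -6; the known cells sum to -3, so (1,3) = -3.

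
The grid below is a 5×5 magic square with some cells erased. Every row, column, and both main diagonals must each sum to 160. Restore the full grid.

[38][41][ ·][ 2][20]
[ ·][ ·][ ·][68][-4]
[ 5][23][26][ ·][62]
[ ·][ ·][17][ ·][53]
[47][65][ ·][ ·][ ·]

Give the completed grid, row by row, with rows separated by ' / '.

38 41 59 2 20 / 14 32 50 68 -4 / 5 23 26 44 62 / 56 -1 17 35 53 / 47 65 8 11 29

Row 1: 38 + 41 + 2 + 20 + ? = 160, so (1,3) = 59.
Using row 3: 5 + 23 + 26 + 62 + ? → (3,4) = 160 − 116 = 44.
From column 5, 160 − (20 + (-4) + 62 + 53) gives (5,5) = 29.
From anti-diagonal, 160 − (20 + 68 + 26 + 47) gives (4,2) = -1.
From column 2, 160 − (41 + 23 + (-1) + 65) gives (2,2) = 32.
Main diagonal needs 160; the known cells sum to 125, so (4,4) = 35.
The remaining cell in row 4 is (4,1) = 160 − 104 = 56.
Column 1: 38 + 5 + 56 + 47 + ? = 160, so (2,1) = 14.
Using column 4: 2 + 68 + 44 + 35 + ? → (5,4) = 160 − 149 = 11.
The remaining cell in row 2 is (2,3) = 160 − 110 = 50.
Row 5: 47 + 65 + 11 + 29 + ? = 160, so (5,3) = 8.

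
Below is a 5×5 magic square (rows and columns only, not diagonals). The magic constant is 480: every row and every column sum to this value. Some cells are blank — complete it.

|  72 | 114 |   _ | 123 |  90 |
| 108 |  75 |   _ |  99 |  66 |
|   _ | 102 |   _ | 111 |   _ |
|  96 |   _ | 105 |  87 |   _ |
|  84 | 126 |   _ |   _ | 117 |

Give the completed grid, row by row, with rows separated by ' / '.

Row 1 needs 480; the known cells sum to 399, so (1,3) = 81.
Using row 2: 108 + 75 + 99 + 66 + ? → (2,3) = 480 − 348 = 132.
From column 1, 480 − (72 + 108 + 96 + 84) gives (3,1) = 120.
Column 2: 114 + 75 + 102 + 126 + ? = 480, so (4,2) = 63.
Column 4: 123 + 99 + 111 + 87 + ? = 480, so (5,4) = 60.
Row 4: 96 + 63 + 105 + 87 + ? = 480, so (4,5) = 129.
Row 5 must total 480; the given cells sum to 387, so (5,3) = 93.
Column 3 must total 480; the given cells sum to 411, so (3,3) = 69.
The remaining cell in column 5 is (3,5) = 480 − 402 = 78.

72 114 81 123 90 / 108 75 132 99 66 / 120 102 69 111 78 / 96 63 105 87 129 / 84 126 93 60 117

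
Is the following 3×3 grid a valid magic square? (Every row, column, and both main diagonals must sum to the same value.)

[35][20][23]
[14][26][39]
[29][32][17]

No — row 1 sums to 78 but column 3 sums to 79.

Row 1: 35 + 20 + 23 = 78.
Row 2: 14 + 26 + 39 = 79.
Row 3: 29 + 32 + 17 = 78.
Column 1: 35 + 14 + 29 = 78.
Column 2: 20 + 26 + 32 = 78.
Column 3: 23 + 39 + 17 = 79.
Main diagonal: 35 + 26 + 17 = 78.
Anti-diagonal: 23 + 26 + 29 = 78.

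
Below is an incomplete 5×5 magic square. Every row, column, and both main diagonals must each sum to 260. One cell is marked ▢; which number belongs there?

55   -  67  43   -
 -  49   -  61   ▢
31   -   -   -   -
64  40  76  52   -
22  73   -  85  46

Row 4: 64 + 40 + 76 + 52 + ? = 260, so (4,5) = 28.
Using row 5: 22 + 73 + 85 + 46 + ? → (5,3) = 260 − 226 = 34.
Column 1 must total 260; the given cells sum to 172, so (2,1) = 88.
Column 4 needs 260; the known cells sum to 241, so (3,4) = 19.
From main diagonal, 260 − (55 + 49 + 52 + 46) gives (3,3) = 58.
The remaining cell in anti-diagonal is (1,5) = 260 − 181 = 79.
Row 1 needs 260; the known cells sum to 244, so (1,2) = 16.
Column 2 must total 260; the given cells sum to 178, so (3,2) = 82.
From column 3, 260 − (67 + 58 + 76 + 34) gives (2,3) = 25.
Using row 2: 88 + 49 + 25 + 61 + ? → (2,5) = 260 − 223 = 37.

37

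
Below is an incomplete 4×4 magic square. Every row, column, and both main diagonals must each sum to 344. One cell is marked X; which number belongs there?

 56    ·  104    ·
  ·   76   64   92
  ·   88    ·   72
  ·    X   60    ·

80

Row 2 must total 344; the given cells sum to 232, so (2,1) = 112.
Using column 3: 104 + 64 + 60 + ? → (3,3) = 344 − 228 = 116.
From main diagonal, 344 − (56 + 76 + 116) gives (4,4) = 96.
Row 3 must total 344; the given cells sum to 276, so (3,1) = 68.
The remaining cell in column 1 is (4,1) = 344 − 236 = 108.
The remaining cell in column 4 is (1,4) = 344 − 260 = 84.
Row 1 must total 344; the given cells sum to 244, so (1,2) = 100.
Row 4 must total 344; the given cells sum to 264, so (4,2) = 80.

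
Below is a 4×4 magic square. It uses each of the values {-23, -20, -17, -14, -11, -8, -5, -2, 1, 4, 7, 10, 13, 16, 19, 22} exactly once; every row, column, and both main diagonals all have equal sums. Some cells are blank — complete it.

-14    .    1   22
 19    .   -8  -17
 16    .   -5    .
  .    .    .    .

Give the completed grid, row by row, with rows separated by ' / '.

-14 -11 1 22 / 19 4 -8 -17 / 16 7 -5 -20 / -23 -2 10 13

The 16 entries sum to -8, so each line sums to -8/4 = -2.
The remaining cell in row 1 is (1,2) = -2 − 9 = -11.
Row 2: 19 + (-8) + (-17) + ? = -2, so (2,2) = 4.
The remaining cell in column 1 is (4,1) = -2 − 21 = -23.
Column 3 needs -2; the known cells sum to -12, so (4,3) = 10.
The remaining cell in main diagonal is (4,4) = -2 − (-15) = 13.
From anti-diagonal, -2 − (22 + (-8) + (-23)) gives (3,2) = 7.
Using row 3: 16 + 7 + (-5) + ? → (3,4) = -2 − 18 = -20.
Row 4: -23 + 10 + 13 + ? = -2, so (4,2) = -2.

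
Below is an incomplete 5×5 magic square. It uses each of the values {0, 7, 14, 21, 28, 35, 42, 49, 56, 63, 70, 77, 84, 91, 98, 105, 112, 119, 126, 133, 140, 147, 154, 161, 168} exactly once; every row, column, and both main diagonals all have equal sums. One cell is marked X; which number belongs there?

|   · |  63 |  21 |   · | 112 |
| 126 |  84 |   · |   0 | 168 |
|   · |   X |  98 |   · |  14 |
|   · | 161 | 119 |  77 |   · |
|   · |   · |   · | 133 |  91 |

The 25 entries sum to 2100, so each line sums to 2100/5 = 420.
Using row 2: 126 + 84 + 0 + 168 + ? → (2,3) = 420 − 378 = 42.
Column 3 must total 420; the given cells sum to 280, so (5,3) = 140.
Column 5 must total 420; the given cells sum to 385, so (4,5) = 35.
From main diagonal, 420 − (84 + 98 + 77 + 91) gives (1,1) = 70.
Using anti-diagonal: 112 + 0 + 98 + 161 + ? → (5,1) = 420 − 371 = 49.
Using row 1: 70 + 63 + 21 + 112 + ? → (1,4) = 420 − 266 = 154.
Using row 4: 161 + 119 + 77 + 35 + ? → (4,1) = 420 − 392 = 28.
Row 5 must total 420; the given cells sum to 413, so (5,2) = 7.
Column 1: 70 + 126 + 28 + 49 + ? = 420, so (3,1) = 147.
Using column 2: 63 + 84 + 161 + 7 + ? → (3,2) = 420 − 315 = 105.

105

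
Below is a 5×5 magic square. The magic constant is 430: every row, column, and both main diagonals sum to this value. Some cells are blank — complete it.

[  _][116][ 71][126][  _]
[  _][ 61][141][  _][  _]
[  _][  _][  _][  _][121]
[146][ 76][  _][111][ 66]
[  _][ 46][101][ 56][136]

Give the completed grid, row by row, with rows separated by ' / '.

Row 4 must total 430; the given cells sum to 399, so (4,3) = 31.
Row 5: 46 + 101 + 56 + 136 + ? = 430, so (5,1) = 91.
From column 2, 430 − (116 + 61 + 76 + 46) gives (3,2) = 131.
Column 3 needs 430; the known cells sum to 344, so (3,3) = 86.
From main diagonal, 430 − (61 + 86 + 111 + 136) gives (1,1) = 36.
Row 1: 36 + 116 + 71 + 126 + ? = 430, so (1,5) = 81.
Column 5: 81 + 121 + 66 + 136 + ? = 430, so (2,5) = 26.
Anti-diagonal needs 430; the known cells sum to 334, so (2,4) = 96.
From row 2, 430 − (61 + 141 + 96 + 26) gives (2,1) = 106.
The remaining cell in column 1 is (3,1) = 430 − 379 = 51.
From column 4, 430 − (126 + 96 + 111 + 56) gives (3,4) = 41.

36 116 71 126 81 / 106 61 141 96 26 / 51 131 86 41 121 / 146 76 31 111 66 / 91 46 101 56 136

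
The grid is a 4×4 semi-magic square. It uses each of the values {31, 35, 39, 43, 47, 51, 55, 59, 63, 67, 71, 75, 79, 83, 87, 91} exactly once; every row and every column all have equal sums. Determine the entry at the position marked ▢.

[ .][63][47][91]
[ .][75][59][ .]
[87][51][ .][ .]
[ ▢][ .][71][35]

The 16 entries sum to 976, so each line sums to 976/4 = 244.
From row 1, 244 − (63 + 47 + 91) gives (1,1) = 43.
Column 2: 63 + 75 + 51 + ? = 244, so (4,2) = 55.
Column 3 must total 244; the given cells sum to 177, so (3,3) = 67.
Row 3 needs 244; the known cells sum to 205, so (3,4) = 39.
From row 4, 244 − (55 + 71 + 35) gives (4,1) = 83.

83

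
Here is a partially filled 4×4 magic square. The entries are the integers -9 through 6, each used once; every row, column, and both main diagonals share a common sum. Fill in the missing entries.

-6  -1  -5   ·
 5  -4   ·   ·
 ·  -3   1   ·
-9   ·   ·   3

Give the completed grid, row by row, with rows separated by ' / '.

The entries are -9 through 6, which sum to -24, so each line sums to -24/4 = -6.
The remaining cell in row 1 is (1,4) = -6 − (-12) = 6.
Column 1 must total -6; the given cells sum to -10, so (3,1) = 4.
From column 2, -6 − (-1 + (-4) + (-3)) gives (4,2) = 2.
Anti-diagonal needs -6; the known cells sum to -6, so (2,3) = 0.
Using row 2: 5 + (-4) + 0 + ? → (2,4) = -6 − 1 = -7.
The remaining cell in row 3 is (3,4) = -6 − 2 = -8.
From row 4, -6 − (-9 + 2 + 3) gives (4,3) = -2.

-6 -1 -5 6 / 5 -4 0 -7 / 4 -3 1 -8 / -9 2 -2 3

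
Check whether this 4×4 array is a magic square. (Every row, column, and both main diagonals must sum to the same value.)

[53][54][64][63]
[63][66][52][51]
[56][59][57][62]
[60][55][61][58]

No — column 3 sums to 234 but row 2 sums to 232.

Row 1: 53 + 54 + 64 + 63 = 234.
Row 2: 63 + 66 + 52 + 51 = 232.
Row 3: 56 + 59 + 57 + 62 = 234.
Row 4: 60 + 55 + 61 + 58 = 234.
Column 1: 53 + 63 + 56 + 60 = 232.
Column 2: 54 + 66 + 59 + 55 = 234.
Column 3: 64 + 52 + 57 + 61 = 234.
Column 4: 63 + 51 + 62 + 58 = 234.
Main diagonal: 53 + 66 + 57 + 58 = 234.
Anti-diagonal: 63 + 52 + 59 + 60 = 234.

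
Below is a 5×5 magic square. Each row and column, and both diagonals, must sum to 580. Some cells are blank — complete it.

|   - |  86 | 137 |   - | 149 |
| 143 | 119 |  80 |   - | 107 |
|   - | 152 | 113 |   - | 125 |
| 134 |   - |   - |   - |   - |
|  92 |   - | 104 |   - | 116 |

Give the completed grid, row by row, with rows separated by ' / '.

110 86 137 98 149 / 143 119 80 131 107 / 101 152 113 89 125 / 134 95 146 122 83 / 92 128 104 140 116

Row 2 needs 580; the known cells sum to 449, so (2,4) = 131.
The remaining cell in column 3 is (4,3) = 580 − 434 = 146.
The remaining cell in column 5 is (4,5) = 580 − 497 = 83.
The remaining cell in anti-diagonal is (4,2) = 580 − 485 = 95.
Row 4: 134 + 95 + 146 + 83 + ? = 580, so (4,4) = 122.
Column 2 needs 580; the known cells sum to 452, so (5,2) = 128.
Main diagonal: 119 + 113 + 122 + 116 + ? = 580, so (1,1) = 110.
Row 1 needs 580; the known cells sum to 482, so (1,4) = 98.
Row 5 must total 580; the given cells sum to 440, so (5,4) = 140.
Using column 1: 110 + 143 + 134 + 92 + ? → (3,1) = 580 − 479 = 101.
The remaining cell in column 4 is (3,4) = 580 − 491 = 89.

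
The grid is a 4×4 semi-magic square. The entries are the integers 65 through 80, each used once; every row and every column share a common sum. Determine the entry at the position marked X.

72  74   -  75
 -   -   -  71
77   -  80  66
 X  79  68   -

65

The entries are 65 through 80, which sum to 1160, so each line sums to 1160/4 = 290.
From row 1, 290 − (72 + 74 + 75) gives (1,3) = 69.
The remaining cell in row 3 is (3,2) = 290 − 223 = 67.
Column 2 needs 290; the known cells sum to 220, so (2,2) = 70.
Column 3 needs 290; the known cells sum to 217, so (2,3) = 73.
From column 4, 290 − (75 + 71 + 66) gives (4,4) = 78.
The remaining cell in row 2 is (2,1) = 290 − 214 = 76.
Row 4: 79 + 68 + 78 + ? = 290, so (4,1) = 65.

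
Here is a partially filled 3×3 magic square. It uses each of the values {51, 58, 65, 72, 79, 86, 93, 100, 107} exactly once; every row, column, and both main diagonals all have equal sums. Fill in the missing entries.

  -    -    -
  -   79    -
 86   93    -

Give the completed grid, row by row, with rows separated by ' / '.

100 65 72 / 51 79 107 / 86 93 58

The 9 entries sum to 711, so each line sums to 711/3 = 237.
Row 3: 86 + 93 + ? = 237, so (3,3) = 58.
From column 2, 237 − (79 + 93) gives (1,2) = 65.
Main diagonal: 79 + 58 + ? = 237, so (1,1) = 100.
Anti-diagonal: 79 + 86 + ? = 237, so (1,3) = 72.
From column 1, 237 − (100 + 86) gives (2,1) = 51.
The remaining cell in column 3 is (2,3) = 237 − 130 = 107.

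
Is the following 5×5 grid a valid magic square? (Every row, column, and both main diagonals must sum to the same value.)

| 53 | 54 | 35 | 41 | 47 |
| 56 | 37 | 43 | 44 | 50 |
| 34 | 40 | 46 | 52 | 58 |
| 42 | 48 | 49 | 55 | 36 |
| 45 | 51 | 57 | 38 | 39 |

Row 1: 53 + 54 + 35 + 41 + 47 = 230.
Row 2: 56 + 37 + 43 + 44 + 50 = 230.
Row 3: 34 + 40 + 46 + 52 + 58 = 230.
Row 4: 42 + 48 + 49 + 55 + 36 = 230.
Row 5: 45 + 51 + 57 + 38 + 39 = 230.
Column 1: 53 + 56 + 34 + 42 + 45 = 230.
Column 2: 54 + 37 + 40 + 48 + 51 = 230.
Column 3: 35 + 43 + 46 + 49 + 57 = 230.
Column 4: 41 + 44 + 52 + 55 + 38 = 230.
Column 5: 47 + 50 + 58 + 36 + 39 = 230.
Main diagonal: 53 + 37 + 46 + 55 + 39 = 230.
Anti-diagonal: 47 + 44 + 46 + 48 + 45 = 230.
All lines sum to 230.

Yes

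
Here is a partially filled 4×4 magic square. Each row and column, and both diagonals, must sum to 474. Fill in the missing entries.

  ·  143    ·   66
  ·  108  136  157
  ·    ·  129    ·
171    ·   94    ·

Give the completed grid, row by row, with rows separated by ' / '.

From row 2, 474 − (108 + 136 + 157) gives (2,1) = 73.
Using column 3: 136 + 129 + 94 + ? → (1,3) = 474 − 359 = 115.
Anti-diagonal needs 474; the known cells sum to 373, so (3,2) = 101.
Row 1 must total 474; the given cells sum to 324, so (1,1) = 150.
Using column 1: 150 + 73 + 171 + ? → (3,1) = 474 − 394 = 80.
Using column 2: 143 + 108 + 101 + ? → (4,2) = 474 − 352 = 122.
The remaining cell in main diagonal is (4,4) = 474 − 387 = 87.
Row 3 needs 474; the known cells sum to 310, so (3,4) = 164.

150 143 115 66 / 73 108 136 157 / 80 101 129 164 / 171 122 94 87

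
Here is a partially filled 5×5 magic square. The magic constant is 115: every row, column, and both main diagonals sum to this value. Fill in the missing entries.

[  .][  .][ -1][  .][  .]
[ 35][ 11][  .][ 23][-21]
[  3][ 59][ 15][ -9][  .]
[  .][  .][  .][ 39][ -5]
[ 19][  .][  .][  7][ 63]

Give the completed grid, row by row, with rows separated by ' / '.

Row 2: 35 + 11 + 23 + (-21) + ? = 115, so (2,3) = 67.
Row 3: 3 + 59 + 15 + (-9) + ? = 115, so (3,5) = 47.
From column 4, 115 − (23 + (-9) + 39 + 7) gives (1,4) = 55.
The remaining cell in column 5 is (1,5) = 115 − 84 = 31.
Using main diagonal: 11 + 15 + 39 + 63 + ? → (1,1) = 115 − 128 = -13.
From anti-diagonal, 115 − (31 + 23 + 15 + 19) gives (4,2) = 27.
Using row 1: -13 + (-1) + 55 + 31 + ? → (1,2) = 115 − 72 = 43.
Column 1: -13 + 35 + 3 + 19 + ? = 115, so (4,1) = 71.
Column 2: 43 + 11 + 59 + 27 + ? = 115, so (5,2) = -25.
Row 4 must total 115; the given cells sum to 132, so (4,3) = -17.
Using row 5: 19 + (-25) + 7 + 63 + ? → (5,3) = 115 − 64 = 51.

-13 43 -1 55 31 / 35 11 67 23 -21 / 3 59 15 -9 47 / 71 27 -17 39 -5 / 19 -25 51 7 63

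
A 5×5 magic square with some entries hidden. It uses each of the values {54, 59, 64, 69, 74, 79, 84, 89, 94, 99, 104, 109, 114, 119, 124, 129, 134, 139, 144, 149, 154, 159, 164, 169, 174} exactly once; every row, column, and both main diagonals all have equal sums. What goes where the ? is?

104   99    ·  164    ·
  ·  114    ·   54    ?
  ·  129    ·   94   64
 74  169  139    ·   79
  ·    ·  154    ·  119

174

The 25 entries sum to 2850, so each line sums to 2850/5 = 570.
Row 4: 74 + 169 + 139 + 79 + ? = 570, so (4,4) = 109.
The remaining cell in column 2 is (5,2) = 570 − 511 = 59.
Column 4 must total 570; the given cells sum to 421, so (5,4) = 149.
Main diagonal: 104 + 114 + 109 + 119 + ? = 570, so (3,3) = 124.
Row 3 must total 570; the given cells sum to 411, so (3,1) = 159.
From row 5, 570 − (59 + 154 + 149 + 119) gives (5,1) = 89.
Column 1 needs 570; the known cells sum to 426, so (2,1) = 144.
The remaining cell in anti-diagonal is (1,5) = 570 − 436 = 134.
The remaining cell in row 1 is (1,3) = 570 − 501 = 69.
Column 3 must total 570; the given cells sum to 486, so (2,3) = 84.
Column 5 needs 570; the known cells sum to 396, so (2,5) = 174.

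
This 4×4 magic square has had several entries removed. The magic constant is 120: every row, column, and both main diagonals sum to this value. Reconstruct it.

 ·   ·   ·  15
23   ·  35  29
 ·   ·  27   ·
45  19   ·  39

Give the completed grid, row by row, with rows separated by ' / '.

Using row 2: 23 + 35 + 29 + ? → (2,2) = 120 − 87 = 33.
Row 4 must total 120; the given cells sum to 103, so (4,3) = 17.
The remaining cell in column 3 is (1,3) = 120 − 79 = 41.
Column 4 needs 120; the known cells sum to 83, so (3,4) = 37.
Main diagonal must total 120; the given cells sum to 99, so (1,1) = 21.
Anti-diagonal: 15 + 35 + 45 + ? = 120, so (3,2) = 25.
Row 1: 21 + 41 + 15 + ? = 120, so (1,2) = 43.
Row 3 must total 120; the given cells sum to 89, so (3,1) = 31.

21 43 41 15 / 23 33 35 29 / 31 25 27 37 / 45 19 17 39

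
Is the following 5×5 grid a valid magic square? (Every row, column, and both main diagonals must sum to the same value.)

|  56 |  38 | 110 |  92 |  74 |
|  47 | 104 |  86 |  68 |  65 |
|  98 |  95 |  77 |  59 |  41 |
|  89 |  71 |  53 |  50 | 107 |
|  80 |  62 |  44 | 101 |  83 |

Yes

Row 1: 56 + 38 + 110 + 92 + 74 = 370.
Row 2: 47 + 104 + 86 + 68 + 65 = 370.
Row 3: 98 + 95 + 77 + 59 + 41 = 370.
Row 4: 89 + 71 + 53 + 50 + 107 = 370.
Row 5: 80 + 62 + 44 + 101 + 83 = 370.
Column 1: 56 + 47 + 98 + 89 + 80 = 370.
Column 2: 38 + 104 + 95 + 71 + 62 = 370.
Column 3: 110 + 86 + 77 + 53 + 44 = 370.
Column 4: 92 + 68 + 59 + 50 + 101 = 370.
Column 5: 74 + 65 + 41 + 107 + 83 = 370.
Main diagonal: 56 + 104 + 77 + 50 + 83 = 370.
Anti-diagonal: 74 + 68 + 77 + 71 + 80 = 370.
All lines sum to 370.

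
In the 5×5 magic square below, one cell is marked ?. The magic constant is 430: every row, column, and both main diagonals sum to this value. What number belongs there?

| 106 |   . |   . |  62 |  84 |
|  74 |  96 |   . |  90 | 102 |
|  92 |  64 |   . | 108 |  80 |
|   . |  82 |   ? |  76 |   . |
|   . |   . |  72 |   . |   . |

104

Row 2 needs 430; the known cells sum to 362, so (2,3) = 68.
The remaining cell in row 3 is (3,3) = 430 − 344 = 86.
Column 4 must total 430; the given cells sum to 336, so (5,4) = 94.
Main diagonal: 106 + 96 + 86 + 76 + ? = 430, so (5,5) = 66.
The remaining cell in anti-diagonal is (5,1) = 430 − 342 = 88.
Row 5 must total 430; the given cells sum to 320, so (5,2) = 110.
Column 1 must total 430; the given cells sum to 360, so (4,1) = 70.
Column 2 needs 430; the known cells sum to 352, so (1,2) = 78.
Column 5: 84 + 102 + 80 + 66 + ? = 430, so (4,5) = 98.
Row 1: 106 + 78 + 62 + 84 + ? = 430, so (1,3) = 100.
From row 4, 430 − (70 + 82 + 76 + 98) gives (4,3) = 104.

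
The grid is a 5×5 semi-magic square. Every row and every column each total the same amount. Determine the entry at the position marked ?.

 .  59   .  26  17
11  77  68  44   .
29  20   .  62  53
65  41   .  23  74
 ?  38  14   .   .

Column 2 is complete and sums to 235; that is the magic constant.
From row 2, 235 − (11 + 77 + 68 + 44) gives (2,5) = 35.
Row 3 must total 235; the given cells sum to 164, so (3,3) = 71.
Using row 4: 65 + 41 + 23 + 74 + ? → (4,3) = 235 − 203 = 32.
The remaining cell in column 3 is (1,3) = 235 − 185 = 50.
Using column 4: 26 + 44 + 62 + 23 + ? → (5,4) = 235 − 155 = 80.
Column 5 needs 235; the known cells sum to 179, so (5,5) = 56.
The remaining cell in row 1 is (1,1) = 235 − 152 = 83.
The remaining cell in row 5 is (5,1) = 235 − 188 = 47.

47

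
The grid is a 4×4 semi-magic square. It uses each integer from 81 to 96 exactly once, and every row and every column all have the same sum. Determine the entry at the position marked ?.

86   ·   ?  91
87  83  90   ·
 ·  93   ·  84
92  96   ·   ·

95

The entries are 81 through 96, which sum to 1416, so each line sums to 1416/4 = 354.
Using row 2: 87 + 83 + 90 + ? → (2,4) = 354 − 260 = 94.
From column 1, 354 − (86 + 87 + 92) gives (3,1) = 89.
Column 2: 83 + 93 + 96 + ? = 354, so (1,2) = 82.
Column 4: 91 + 94 + 84 + ? = 354, so (4,4) = 85.
The remaining cell in row 1 is (1,3) = 354 − 259 = 95.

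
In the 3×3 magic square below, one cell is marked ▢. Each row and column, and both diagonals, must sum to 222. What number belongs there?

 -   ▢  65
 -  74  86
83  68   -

Row 2 must total 222; the given cells sum to 160, so (2,1) = 62.
Row 3: 83 + 68 + ? = 222, so (3,3) = 71.
The remaining cell in column 1 is (1,1) = 222 − 145 = 77.
The remaining cell in column 2 is (1,2) = 222 − 142 = 80.

80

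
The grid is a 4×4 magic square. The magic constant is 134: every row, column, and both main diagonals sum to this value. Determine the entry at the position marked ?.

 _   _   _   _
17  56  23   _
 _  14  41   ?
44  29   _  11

32

From row 2, 134 − (17 + 56 + 23) gives (2,4) = 38.
From row 4, 134 − (44 + 29 + 11) gives (4,3) = 50.
Column 2 must total 134; the given cells sum to 99, so (1,2) = 35.
Column 3 must total 134; the given cells sum to 114, so (1,3) = 20.
The remaining cell in main diagonal is (1,1) = 134 − 108 = 26.
The remaining cell in anti-diagonal is (1,4) = 134 − 81 = 53.
Column 1: 26 + 17 + 44 + ? = 134, so (3,1) = 47.
The remaining cell in column 4 is (3,4) = 134 − 102 = 32.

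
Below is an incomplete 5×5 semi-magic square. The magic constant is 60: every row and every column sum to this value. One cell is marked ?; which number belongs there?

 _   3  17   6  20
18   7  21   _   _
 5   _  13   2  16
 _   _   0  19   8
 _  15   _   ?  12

Row 1: 3 + 17 + 6 + 20 + ? = 60, so (1,1) = 14.
Row 3: 5 + 13 + 2 + 16 + ? = 60, so (3,2) = 24.
The remaining cell in column 2 is (4,2) = 60 − 49 = 11.
Using column 3: 17 + 21 + 13 + 0 + ? → (5,3) = 60 − 51 = 9.
Column 5 needs 60; the known cells sum to 56, so (2,5) = 4.
The remaining cell in row 2 is (2,4) = 60 − 50 = 10.
Row 4: 11 + 0 + 19 + 8 + ? = 60, so (4,1) = 22.
Column 1 needs 60; the known cells sum to 59, so (5,1) = 1.
The remaining cell in column 4 is (5,4) = 60 − 37 = 23.

23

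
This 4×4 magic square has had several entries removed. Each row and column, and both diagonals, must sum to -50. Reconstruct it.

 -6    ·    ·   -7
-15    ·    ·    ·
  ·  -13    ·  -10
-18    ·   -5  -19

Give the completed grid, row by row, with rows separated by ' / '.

Row 4 needs -50; the known cells sum to -42, so (4,2) = -8.
Column 1 must total -50; the given cells sum to -39, so (3,1) = -11.
From column 4, -50 − (-7 + (-10) + (-19)) gives (2,4) = -14.
Anti-diagonal needs -50; the known cells sum to -38, so (2,3) = -12.
The remaining cell in row 2 is (2,2) = -50 − (-41) = -9.
Row 3 must total -50; the given cells sum to -34, so (3,3) = -16.
Column 2 must total -50; the given cells sum to -30, so (1,2) = -20.
The remaining cell in column 3 is (1,3) = -50 − (-33) = -17.

-6 -20 -17 -7 / -15 -9 -12 -14 / -11 -13 -16 -10 / -18 -8 -5 -19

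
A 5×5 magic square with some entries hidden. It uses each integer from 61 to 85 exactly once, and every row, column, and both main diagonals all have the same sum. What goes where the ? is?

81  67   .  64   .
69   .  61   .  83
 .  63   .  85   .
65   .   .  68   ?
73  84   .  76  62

The entries are 61 through 85, which sum to 1825, so each line sums to 1825/5 = 365.
The remaining cell in row 5 is (5,3) = 365 − 295 = 70.
Column 1 needs 365; the known cells sum to 288, so (3,1) = 77.
Column 4 must total 365; the given cells sum to 293, so (2,4) = 72.
Using row 2: 69 + 61 + 72 + 83 + ? → (2,2) = 365 − 285 = 80.
Column 2: 67 + 80 + 63 + 84 + ? = 365, so (4,2) = 71.
Main diagonal needs 365; the known cells sum to 291, so (3,3) = 74.
Anti-diagonal needs 365; the known cells sum to 290, so (1,5) = 75.
The remaining cell in row 1 is (1,3) = 365 − 287 = 78.
Row 3 needs 365; the known cells sum to 299, so (3,5) = 66.
Column 3 needs 365; the known cells sum to 283, so (4,3) = 82.
The remaining cell in column 5 is (4,5) = 365 − 286 = 79.

79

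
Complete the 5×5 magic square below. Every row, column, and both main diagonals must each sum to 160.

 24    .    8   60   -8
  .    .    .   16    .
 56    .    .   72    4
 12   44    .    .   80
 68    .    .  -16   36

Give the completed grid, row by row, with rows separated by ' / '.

Row 1: 24 + 8 + 60 + (-8) + ? = 160, so (1,2) = 76.
From column 1, 160 − (24 + 56 + 12 + 68) gives (2,1) = 0.
Column 4 needs 160; the known cells sum to 132, so (4,4) = 28.
The remaining cell in column 5 is (2,5) = 160 − 112 = 48.
Anti-diagonal: -8 + 16 + 44 + 68 + ? = 160, so (3,3) = 40.
Using row 3: 56 + 40 + 72 + 4 + ? → (3,2) = 160 − 172 = -12.
Row 4: 12 + 44 + 28 + 80 + ? = 160, so (4,3) = -4.
The remaining cell in main diagonal is (2,2) = 160 − 128 = 32.
Row 2 must total 160; the given cells sum to 96, so (2,3) = 64.
Column 2 needs 160; the known cells sum to 140, so (5,2) = 20.
Column 3 needs 160; the known cells sum to 108, so (5,3) = 52.

24 76 8 60 -8 / 0 32 64 16 48 / 56 -12 40 72 4 / 12 44 -4 28 80 / 68 20 52 -16 36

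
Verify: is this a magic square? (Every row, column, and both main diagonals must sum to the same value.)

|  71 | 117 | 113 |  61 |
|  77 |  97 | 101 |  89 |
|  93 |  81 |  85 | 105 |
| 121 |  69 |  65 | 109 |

No — row 4 sums to 364 but main diagonal sums to 362.

Row 1: 71 + 117 + 113 + 61 = 362.
Row 2: 77 + 97 + 101 + 89 = 364.
Row 3: 93 + 81 + 85 + 105 = 364.
Row 4: 121 + 69 + 65 + 109 = 364.
Column 1: 71 + 77 + 93 + 121 = 362.
Column 2: 117 + 97 + 81 + 69 = 364.
Column 3: 113 + 101 + 85 + 65 = 364.
Column 4: 61 + 89 + 105 + 109 = 364.
Main diagonal: 71 + 97 + 85 + 109 = 362.
Anti-diagonal: 61 + 101 + 81 + 121 = 364.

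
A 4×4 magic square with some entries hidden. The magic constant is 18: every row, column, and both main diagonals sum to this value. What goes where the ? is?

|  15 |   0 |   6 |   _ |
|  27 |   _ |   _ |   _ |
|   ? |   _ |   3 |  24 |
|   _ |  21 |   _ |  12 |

-18

The remaining cell in row 1 is (1,4) = 18 − 21 = -3.
From column 4, 18 − (-3 + 24 + 12) gives (2,4) = -15.
Main diagonal needs 18; the known cells sum to 30, so (2,2) = -12.
Row 2 needs 18; the known cells sum to 0, so (2,3) = 18.
Column 2 needs 18; the known cells sum to 9, so (3,2) = 9.
Column 3: 6 + 18 + 3 + ? = 18, so (4,3) = -9.
Anti-diagonal needs 18; the known cells sum to 24, so (4,1) = -6.
Row 3: 9 + 3 + 24 + ? = 18, so (3,1) = -18.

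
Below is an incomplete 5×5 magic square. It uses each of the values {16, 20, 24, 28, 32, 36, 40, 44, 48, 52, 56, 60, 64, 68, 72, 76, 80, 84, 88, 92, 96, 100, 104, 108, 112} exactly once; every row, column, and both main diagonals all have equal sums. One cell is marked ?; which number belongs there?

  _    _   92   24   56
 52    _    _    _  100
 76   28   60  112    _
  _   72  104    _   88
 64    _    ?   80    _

48

The 25 entries sum to 1600, so each line sums to 1600/5 = 320.
Row 3: 76 + 28 + 60 + 112 + ? = 320, so (3,5) = 44.
Column 5 needs 320; the known cells sum to 288, so (5,5) = 32.
Using anti-diagonal: 56 + 60 + 72 + 64 + ? → (2,4) = 320 − 252 = 68.
Using column 4: 24 + 68 + 112 + 80 + ? → (4,4) = 320 − 284 = 36.
The remaining cell in row 4 is (4,1) = 320 − 300 = 20.
Column 1: 52 + 76 + 20 + 64 + ? = 320, so (1,1) = 108.
Main diagonal: 108 + 60 + 36 + 32 + ? = 320, so (2,2) = 84.
Row 1 must total 320; the given cells sum to 280, so (1,2) = 40.
The remaining cell in row 2 is (2,3) = 320 − 304 = 16.
Column 2 needs 320; the known cells sum to 224, so (5,2) = 96.
The remaining cell in column 3 is (5,3) = 320 − 272 = 48.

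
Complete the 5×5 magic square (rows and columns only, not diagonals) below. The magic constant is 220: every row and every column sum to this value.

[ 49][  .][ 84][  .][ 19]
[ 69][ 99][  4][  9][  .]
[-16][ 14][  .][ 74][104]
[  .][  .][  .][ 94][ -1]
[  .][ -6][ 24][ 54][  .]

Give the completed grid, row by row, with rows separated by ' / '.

49 79 84 -11 19 / 69 99 4 9 39 / -16 14 44 74 104 / 29 34 64 94 -1 / 89 -6 24 54 59

Row 2: 69 + 99 + 4 + 9 + ? = 220, so (2,5) = 39.
Using row 3: -16 + 14 + 74 + 104 + ? → (3,3) = 220 − 176 = 44.
Column 3 must total 220; the given cells sum to 156, so (4,3) = 64.
From column 4, 220 − (9 + 74 + 94 + 54) gives (1,4) = -11.
Column 5 must total 220; the given cells sum to 161, so (5,5) = 59.
Row 1 must total 220; the given cells sum to 141, so (1,2) = 79.
From row 5, 220 − (-6 + 24 + 54 + 59) gives (5,1) = 89.
The remaining cell in column 1 is (4,1) = 220 − 191 = 29.
Column 2: 79 + 99 + 14 + (-6) + ? = 220, so (4,2) = 34.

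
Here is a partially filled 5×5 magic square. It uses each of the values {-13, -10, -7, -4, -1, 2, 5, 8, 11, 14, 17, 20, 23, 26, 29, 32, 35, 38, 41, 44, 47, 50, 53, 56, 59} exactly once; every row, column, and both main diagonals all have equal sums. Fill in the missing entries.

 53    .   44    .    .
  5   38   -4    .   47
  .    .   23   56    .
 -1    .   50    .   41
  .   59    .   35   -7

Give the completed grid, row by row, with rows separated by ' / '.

The 25 entries sum to 575, so each line sums to 575/5 = 115.
Row 2 needs 115; the known cells sum to 86, so (2,4) = 29.
From column 3, 115 − (44 + (-4) + 23 + 50) gives (5,3) = 2.
Main diagonal must total 115; the given cells sum to 107, so (4,4) = 8.
From row 4, 115 − (-1 + 50 + 8 + 41) gives (4,2) = 17.
Using row 5: 59 + 2 + 35 + (-7) + ? → (5,1) = 115 − 89 = 26.
Using column 1: 53 + 5 + (-1) + 26 + ? → (3,1) = 115 − 83 = 32.
The remaining cell in column 4 is (1,4) = 115 − 128 = -13.
The remaining cell in anti-diagonal is (1,5) = 115 − 95 = 20.
Row 1: 53 + 44 + (-13) + 20 + ? = 115, so (1,2) = 11.
Using column 2: 11 + 38 + 17 + 59 + ? → (3,2) = 115 − 125 = -10.
Column 5: 20 + 47 + 41 + (-7) + ? = 115, so (3,5) = 14.

53 11 44 -13 20 / 5 38 -4 29 47 / 32 -10 23 56 14 / -1 17 50 8 41 / 26 59 2 35 -7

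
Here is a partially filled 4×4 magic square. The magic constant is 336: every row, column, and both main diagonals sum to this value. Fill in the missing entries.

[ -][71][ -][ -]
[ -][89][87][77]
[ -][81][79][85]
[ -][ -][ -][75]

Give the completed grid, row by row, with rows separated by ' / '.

Row 2: 89 + 87 + 77 + ? = 336, so (2,1) = 83.
Row 3: 81 + 79 + 85 + ? = 336, so (3,1) = 91.
Column 2: 71 + 89 + 81 + ? = 336, so (4,2) = 95.
Column 4: 77 + 85 + 75 + ? = 336, so (1,4) = 99.
Main diagonal: 89 + 79 + 75 + ? = 336, so (1,1) = 93.
Anti-diagonal: 99 + 87 + 81 + ? = 336, so (4,1) = 69.
Row 1 must total 336; the given cells sum to 263, so (1,3) = 73.
Row 4: 69 + 95 + 75 + ? = 336, so (4,3) = 97.

93 71 73 99 / 83 89 87 77 / 91 81 79 85 / 69 95 97 75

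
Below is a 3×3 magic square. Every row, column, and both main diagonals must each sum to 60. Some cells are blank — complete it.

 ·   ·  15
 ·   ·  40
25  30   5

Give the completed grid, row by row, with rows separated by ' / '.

35 10 15 / 0 20 40 / 25 30 5

From anti-diagonal, 60 − (15 + 25) gives (2,2) = 20.
Row 2 needs 60; the known cells sum to 60, so (2,1) = 0.
From column 1, 60 − (0 + 25) gives (1,1) = 35.
Column 2: 20 + 30 + ? = 60, so (1,2) = 10.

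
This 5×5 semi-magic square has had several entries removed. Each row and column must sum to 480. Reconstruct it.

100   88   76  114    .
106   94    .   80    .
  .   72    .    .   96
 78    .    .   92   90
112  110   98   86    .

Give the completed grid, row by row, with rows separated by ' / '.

Row 1 needs 480; the known cells sum to 378, so (1,5) = 102.
Row 5: 112 + 110 + 98 + 86 + ? = 480, so (5,5) = 74.
Column 1 needs 480; the known cells sum to 396, so (3,1) = 84.
From column 2, 480 − (88 + 94 + 72 + 110) gives (4,2) = 116.
The remaining cell in column 4 is (3,4) = 480 − 372 = 108.
Using column 5: 102 + 96 + 90 + 74 + ? → (2,5) = 480 − 362 = 118.
Row 2: 106 + 94 + 80 + 118 + ? = 480, so (2,3) = 82.
Row 3: 84 + 72 + 108 + 96 + ? = 480, so (3,3) = 120.
Row 4 needs 480; the known cells sum to 376, so (4,3) = 104.

100 88 76 114 102 / 106 94 82 80 118 / 84 72 120 108 96 / 78 116 104 92 90 / 112 110 98 86 74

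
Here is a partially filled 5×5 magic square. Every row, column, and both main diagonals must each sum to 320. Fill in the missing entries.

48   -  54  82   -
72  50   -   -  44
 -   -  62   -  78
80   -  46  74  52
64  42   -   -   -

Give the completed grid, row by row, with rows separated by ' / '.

48 76 54 82 60 / 72 50 88 66 44 / 56 84 62 40 78 / 80 68 46 74 52 / 64 42 70 58 86

The remaining cell in row 4 is (4,2) = 320 − 252 = 68.
From column 1, 320 − (48 + 72 + 80 + 64) gives (3,1) = 56.
Using main diagonal: 48 + 50 + 62 + 74 + ? → (5,5) = 320 − 234 = 86.
Column 5 must total 320; the given cells sum to 260, so (1,5) = 60.
From anti-diagonal, 320 − (60 + 62 + 68 + 64) gives (2,4) = 66.
The remaining cell in row 1 is (1,2) = 320 − 244 = 76.
Row 2: 72 + 50 + 66 + 44 + ? = 320, so (2,3) = 88.
Using column 2: 76 + 50 + 68 + 42 + ? → (3,2) = 320 − 236 = 84.
Column 3 needs 320; the known cells sum to 250, so (5,3) = 70.
Row 3 must total 320; the given cells sum to 280, so (3,4) = 40.
Row 5 needs 320; the known cells sum to 262, so (5,4) = 58.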